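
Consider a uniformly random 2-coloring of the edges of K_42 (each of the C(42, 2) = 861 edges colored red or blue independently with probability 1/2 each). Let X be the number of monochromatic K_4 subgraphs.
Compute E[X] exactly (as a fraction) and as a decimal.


Let X = Σ_S X_S over the C(42, 4) = 111930 subsets S of size 4, where X_S = 1 if the K_4 on S is monochromatic.
For a fixed S, the K_4 on S has C(4, 2) = 6 edges. P[all 6 edges red] = (1/2)^6, and likewise for blue, so P[monochromatic] = 2·(1/2)^6 = 2^{1 − 6} = 1/32.
Summing: E[X] = C(42, 4) · 2^{1 − 6} = 111930 · 1/32 = 55965/16.
Numerically: E[X] ≈ 3497.812.

E[X] = C(42,4)·2^(1−C(4,2)) = 55965/16 ≈ 3497.812.


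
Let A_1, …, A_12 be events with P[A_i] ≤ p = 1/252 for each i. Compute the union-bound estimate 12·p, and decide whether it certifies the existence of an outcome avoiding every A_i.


Union bound: P[∪_{i=1}^{12} A_i] ≤ Σ_i P[A_i] ≤ 12·p = 12·(1/252) = 1/21.
Numerically: 1/21 ≈ 0.047619.
Is 1/21 < 1? YES.
Since P[∪ A_i] ≤ 1/21 < 1, the complement has P[∩ A_i^c] ≥ 1 − 1/21 = 20/21 > 0, so some outcome avoids every A_i.

12·p = 1/21 ≈ 0.047619; existence CERTIFIED by the union bound.


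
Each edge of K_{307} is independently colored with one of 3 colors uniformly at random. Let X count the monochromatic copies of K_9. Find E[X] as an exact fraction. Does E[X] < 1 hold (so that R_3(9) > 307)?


E[X] = C(307, 9) · 3^{1 − 36} = 59303278327292350 · 3^{−35} = 59303278327292350/50031545098999707.
As a reduced fraction: E[X] = 59303278327292350/50031545098999707 ≈ 1.18532.
Is E[X] < 1? NO.
Since E[X] ≥ 1, the first-moment bound is inconclusive at n = 307; it does NOT by itself certify R_3(9) > 307.

E[X] = 59303278327292350/50031545098999707 ≈ 1.18532; E[X] ≥ 1; first-moment method inconclusive here.


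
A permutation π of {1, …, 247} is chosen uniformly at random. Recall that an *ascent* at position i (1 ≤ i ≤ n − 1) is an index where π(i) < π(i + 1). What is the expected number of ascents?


Write X = Σ X_I over i = 1, …, 246, with X_I the indicator of one ascent.
There are 246 indicators.
For each fixed i, the pair (π(i), π(i+1)) is a uniformly random ordered pair of distinct values from {1, …, 247}; by symmetry P[π(i) < π(i+1)] = 1/2.
By linearity: E[X] = 246 · (1/2) = (247 − 1) · (1/2) = 123 ≈ 123.00000.

E[X] = 123 = 123.00000.


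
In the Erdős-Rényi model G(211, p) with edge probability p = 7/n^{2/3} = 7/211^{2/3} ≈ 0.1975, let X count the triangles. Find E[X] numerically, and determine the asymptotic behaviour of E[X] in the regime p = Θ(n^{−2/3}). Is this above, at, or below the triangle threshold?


Number of potential triangles: C(211, 3) = 1543465.
Each occurs with probability p³ ≈ (0.1975)³ ≈ 7.7042295e-03.
By linearity: E[X] = C(211, 3)·p³ ≈ 1543465 · 7.7042295e-03 ≈ 11891.20853.
Since α = 2/3 < 1, p = c/n^{2/3} ≫ 1/n is above the triangle threshold p ~ 1/n. Asymptotically E[X] ~ (c³/6)·n^{3(1−α)} = (7³/6)·n^{1} → ∞; triangles are abundant w.h.p.

E[X] ≈ 11891.20853; in regime p = Θ(1/n^{2/3}) E[X] diverges (above the triangle threshold p ~ 1/n).


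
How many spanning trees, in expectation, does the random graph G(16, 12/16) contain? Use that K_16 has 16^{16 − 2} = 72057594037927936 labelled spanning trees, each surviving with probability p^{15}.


K_16 has 16^{16 − 2} = 72057594037927936 labelled spanning trees.
For each such spanning tree H, let X_H = 1 if all 15 edges of H are present in G. Then P[X_H = 1] = p^{15} = (3/4)^{15} = 14348907/1073741824.
By linearity of expectation: E[X] = Σ_H E[X_H] = 72057594037927936 · p^{15} = 72057594037927936 · 14348907/1073741824 = 962938848411648.
Numerically: E[X] ≈ 9.629e+14.

E[X] = 72057594037927936 · (3/4)^{15} = 962938848411648 ≈ 9.629e+14.


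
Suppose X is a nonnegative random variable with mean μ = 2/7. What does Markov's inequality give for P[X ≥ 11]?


μ = E[X] = 2/7, a = 11.
Markov: P[X ≥ 11] ≤ μ/a = (2/7)/11 = 2/77.
Numerically: ≈ 0.0260.
(Since a = 11 > μ = 0.2857, the bound 2/77 is < 1 and informative.)

P[X ≥ 11] ≤ 2/77 ≈ 0.0260.


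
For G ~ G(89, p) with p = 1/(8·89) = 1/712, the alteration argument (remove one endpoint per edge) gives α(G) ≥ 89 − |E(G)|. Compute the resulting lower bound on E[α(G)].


E[|E(G)|] = C(89, 2)·p = 3916 · (1/712) = 11/2.
E[α(G)] ≥ n − E[|E(G)|] = 89 − 11/2 = 167/2.
Numerically: ≈ 83.5000.
(This is only a lower bound; the true E[α(G)] may be larger.)

E[α(G)] ≥ 167/2 ≈ 83.5000.


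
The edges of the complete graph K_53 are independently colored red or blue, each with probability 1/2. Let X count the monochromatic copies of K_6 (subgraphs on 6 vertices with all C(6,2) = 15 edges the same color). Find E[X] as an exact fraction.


Let X = Σ_S X_S over the C(53, 6) = 22957480 subsets S of size 6, where X_S = 1 if the K_6 on S is monochromatic.
For a fixed S, the K_6 on S has C(6, 2) = 15 edges. P[all 15 edges red] = (1/2)^15, and likewise for blue, so P[monochromatic] = 2·(1/2)^15 = 2^{1 − 15} = 1/16384.
Summing: E[X] = C(53, 6) · 2^{1 − 15} = 22957480 · 1/16384 = 2869685/2048.
Numerically: E[X] ≈ 1401.213379.

E[X] = C(53,6)·2^(1−C(6,2)) = 2869685/2048 ≈ 1401.213379.


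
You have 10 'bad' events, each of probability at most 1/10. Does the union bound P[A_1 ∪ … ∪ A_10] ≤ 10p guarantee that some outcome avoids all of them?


Union bound: P[∪_{i=1}^{10} A_i] ≤ Σ_i P[A_i] ≤ 10·p = 10·(1/10) = 1.
Numerically: 1 ≈ 1.0000000.
Is 1 < 1? NO.
Since the bound 1 is ≥ 1, the union bound is uninformative here; it does NOT by itself certify existence.

10·p = 1 ≈ 1.0000000; existence NOT certified by the union bound.


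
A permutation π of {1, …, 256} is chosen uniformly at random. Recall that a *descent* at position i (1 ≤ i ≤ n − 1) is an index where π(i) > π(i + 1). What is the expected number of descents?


Write X = Σ X_I over i = 1, …, 255, with X_I the indicator of one descent.
There are 255 indicators.
For each fixed i, the pair (π(i), π(i+1)) is a uniformly random ordered pair of distinct values from {1, …, 256}; by symmetry P[π(i) > π(i+1)] = 1/2.
By linearity: E[X] = 255 · (1/2) = (256 − 1) · (1/2) = 255/2 ≈ 127.500.

E[X] = 255/2 = 127.500.


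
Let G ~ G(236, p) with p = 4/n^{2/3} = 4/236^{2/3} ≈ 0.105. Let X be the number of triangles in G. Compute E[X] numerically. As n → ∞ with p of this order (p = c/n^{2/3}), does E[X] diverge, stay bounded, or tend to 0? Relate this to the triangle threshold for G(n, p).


Number of potential triangles: C(236, 3) = 2162940.
Each occurs with probability p³ ≈ (0.105)³ ≈ 1.14910e-03.
By linearity: E[X] = C(236, 3)·p³ ≈ 2162940 · 1.14910e-03 ≈ 2485.424.
Since α = 2/3 < 1, p = c/n^{2/3} ≫ 1/n is above the triangle threshold p ~ 1/n. Asymptotically E[X] ~ (c³/6)·n^{3(1−α)} = (4³/6)·n^{1} → ∞; triangles are abundant w.h.p.

E[X] ≈ 2485.424; in regime p = Θ(1/n^{2/3}) E[X] diverges (above the triangle threshold p ~ 1/n).


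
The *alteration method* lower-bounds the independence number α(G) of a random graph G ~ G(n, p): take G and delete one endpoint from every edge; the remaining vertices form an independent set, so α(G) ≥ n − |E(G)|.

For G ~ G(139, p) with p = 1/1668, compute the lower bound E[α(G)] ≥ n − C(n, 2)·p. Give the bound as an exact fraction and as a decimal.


E[|E(G)|] = C(139, 2)·p = 9591 · (1/1668) = 23/4.
E[α(G)] ≥ n − E[|E(G)|] = 139 − 23/4 = 533/4.
Numerically: ≈ 133.2500.
(This is only a lower bound; the true E[α(G)] may be larger.)

E[α(G)] ≥ 533/4 ≈ 133.2500.


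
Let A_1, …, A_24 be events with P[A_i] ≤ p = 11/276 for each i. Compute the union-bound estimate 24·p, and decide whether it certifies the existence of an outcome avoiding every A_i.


Union bound: P[∪_{i=1}^{24} A_i] ≤ Σ_i P[A_i] ≤ 24·p = 24·(11/276) = 22/23.
Numerically: 22/23 ≈ 0.956522.
Is 22/23 < 1? YES.
Since P[∪ A_i] ≤ 22/23 < 1, the complement has P[∩ A_i^c] ≥ 1 − 22/23 = 1/23 > 0, so some outcome avoids every A_i.

24·p = 22/23 ≈ 0.956522; existence CERTIFIED by the union bound.


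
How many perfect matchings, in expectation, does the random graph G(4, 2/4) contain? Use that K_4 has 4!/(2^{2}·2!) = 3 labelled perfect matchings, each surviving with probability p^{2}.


K_4 has 4!/(2^{2}·2!) = 3 labelled perfect matchings.
For each such perfect matching H, let X_H = 1 if all 2 edges of H are present in G. Then P[X_H = 1] = p^{2} = (1/2)^{2} = 1/4.
By linearity of expectation: E[X] = Σ_H E[X_H] = 3 · p^{2} = 3 · 1/4 = 3/4.
Numerically: E[X] ≈ 0.75.

E[X] = 3 · (1/2)^{2} = 3/4 ≈ 0.75.


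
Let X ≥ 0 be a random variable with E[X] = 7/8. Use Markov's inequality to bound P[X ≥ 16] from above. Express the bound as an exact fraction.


μ = E[X] = 7/8, a = 16.
Markov: P[X ≥ 16] ≤ μ/a = (7/8)/16 = 7/128.
Numerically: ≈ 0.0547.
(Since a = 16 > μ = 0.8750, the bound 7/128 is < 1 and informative.)

P[X ≥ 16] ≤ 7/128 ≈ 0.0547.


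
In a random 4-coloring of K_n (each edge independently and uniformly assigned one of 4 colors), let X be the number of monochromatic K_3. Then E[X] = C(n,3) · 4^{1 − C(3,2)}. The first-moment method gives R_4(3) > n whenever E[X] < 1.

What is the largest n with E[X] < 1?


We need C(n, 3) · 4^{1 − 3} < 1, i.e. C(n, 3) < 4^{3 − 1} = 16.
Check values of n near the boundary:
  n = 3: C(3, 3) = 1; 1 < 16? YES
  n = 4: C(4, 3) = 4; 4 < 16? YES
  n = 5: C(5, 3) = 10; 10 < 16? YES
  n = 6: C(6, 3) = 20; 20 < 16? NO
The largest n with C(n, 3) < 16 is n = 5 (where E[X] = 5/8 ≈ 0.6250). Hence R_4(3) > 5, i.e. R_4(3) ≥ 6.

Largest n = 5; hence R_4(3) > 5.


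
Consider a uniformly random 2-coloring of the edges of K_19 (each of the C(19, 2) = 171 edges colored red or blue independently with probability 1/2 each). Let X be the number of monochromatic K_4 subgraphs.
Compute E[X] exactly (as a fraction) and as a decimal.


Let X = Σ_S X_S over the C(19, 4) = 3876 subsets S of size 4, where X_S = 1 if the K_4 on S is monochromatic.
For a fixed S, the K_4 on S has C(4, 2) = 6 edges. P[all 6 edges red] = (1/2)^6, and likewise for blue, so P[monochromatic] = 2·(1/2)^6 = 2^{1 − 6} = 1/32.
Summing: E[X] = C(19, 4) · 2^{1 − 6} = 3876 · 1/32 = 969/8.
Numerically: E[X] ≈ 121.125.

E[X] = C(19,4)·2^(1−C(4,2)) = 969/8 ≈ 121.125.


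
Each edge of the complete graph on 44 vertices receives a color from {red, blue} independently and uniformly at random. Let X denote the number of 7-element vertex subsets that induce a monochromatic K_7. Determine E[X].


Let X = Σ_S X_S over the C(44, 7) = 38320568 subsets S of size 7, where X_S = 1 if the K_7 on S is monochromatic.
For a fixed S, the K_7 on S has C(7, 2) = 21 edges. P[all 21 edges red] = (1/2)^21, and likewise for blue, so P[monochromatic] = 2·(1/2)^21 = 2^{1 − 21} = 1/1048576.
By linearity: E[X] = C(44, 7) · 2^{1 − 21} = 38320568 · 1/1048576 = 4790071/131072.
Numerically: E[X] ≈ 36.545.

E[X] = C(44,7)·2^(1−C(7,2)) = 4790071/131072 ≈ 36.545.


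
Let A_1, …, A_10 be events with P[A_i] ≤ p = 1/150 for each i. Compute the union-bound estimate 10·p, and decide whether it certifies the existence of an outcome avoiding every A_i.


Union bound: P[∪_{i=1}^{10} A_i] ≤ Σ_i P[A_i] ≤ 10·p = 10·(1/150) = 1/15.
Numerically: 1/15 ≈ 0.0666667.
Is 1/15 < 1? YES.
Since P[∪ A_i] ≤ 1/15 < 1, the complement has P[∩ A_i^c] ≥ 1 − 1/15 = 14/15 > 0, so some outcome avoids every A_i.

10·p = 1/15 ≈ 0.0666667; existence CERTIFIED by the union bound.


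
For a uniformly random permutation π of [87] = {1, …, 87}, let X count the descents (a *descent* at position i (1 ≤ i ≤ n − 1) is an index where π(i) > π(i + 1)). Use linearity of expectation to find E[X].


Write X = Σ X_I over i = 1, …, 86, with X_I the indicator of one descent.
There are 86 indicators.
For each fixed i, the pair (π(i), π(i+1)) is a uniformly random ordered pair of distinct values from {1, …, 87}; by symmetry P[π(i) > π(i+1)] = 1/2.
By linearity: E[X] = 86 · (1/2) = (87 − 1) · (1/2) = 43 ≈ 43.00000.

E[X] = 43 = 43.00000.


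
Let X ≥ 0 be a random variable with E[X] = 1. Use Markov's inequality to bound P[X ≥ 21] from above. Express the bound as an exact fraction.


μ = E[X] = 1, a = 21.
Markov: P[X ≥ 21] ≤ μ/a = (1)/21 = 1/21.
Numerically: ≈ 0.048.
(Since a = 21 > μ = 1.000, the bound 1/21 is < 1 and informative.)

P[X ≥ 21] ≤ 1/21 ≈ 0.048.


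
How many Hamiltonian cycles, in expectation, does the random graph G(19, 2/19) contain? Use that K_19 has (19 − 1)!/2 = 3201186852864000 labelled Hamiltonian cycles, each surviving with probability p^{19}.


K_19 has (19 − 1)!/2 = 3201186852864000 labelled Hamiltonian cycles.
For each such Hamiltonian cycle H, let X_H = 1 if all 19 edges of H are present in G. Then P[X_H = 1] = p^{19} = (2/19)^{19} = 524288/1978419655660313589123979.
By linearity of expectation: E[X] = Σ_H E[X_H] = 3201186852864000 · p^{19} = 3201186852864000 · 524288/1978419655660313589123979 = 1678343852714360832000/1978419655660313589123979.
Numerically: E[X] ≈ 0.000848326.

E[X] = 3201186852864000 · (2/19)^{19} = 1678343852714360832000/1978419655660313589123979 ≈ 0.000848326.


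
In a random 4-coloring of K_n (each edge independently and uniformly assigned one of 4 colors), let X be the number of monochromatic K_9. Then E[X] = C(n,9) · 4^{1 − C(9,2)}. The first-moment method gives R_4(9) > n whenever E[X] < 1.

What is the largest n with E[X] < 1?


We need C(n, 9) · 4^{1 − 36} < 1, i.e. C(n, 9) < 4^{36 − 1} = 1180591620717411303424.
Check values of n near the boundary:
  n = 913: C(913, 9) = 1167605542753639808390; 1167605542753639808390 < 1180591620717411303424? YES
  n = 914: C(914, 9) = 1179217089587653905932; 1179217089587653905932 < 1180591620717411303424? YES
  n = 915: C(915, 9) = 1190931166636537885130; 1190931166636537885130 < 1180591620717411303424? NO
  n = 916: C(916, 9) = 1202748565202942340440; 1202748565202942340440 < 1180591620717411303424? NO
  n = 917: C(917, 9) = 1214670081818390006810; 1214670081818390006810 < 1180591620717411303424? NO
The largest n with C(n, 9) < 1180591620717411303424 is n = 914 (where E[X] = 294804272396913476483/295147905179352825856 ≈ 0.9988357). Hence R_4(9) > 914, i.e. R_4(9) ≥ 915.

Largest n = 914; hence R_4(9) > 914.


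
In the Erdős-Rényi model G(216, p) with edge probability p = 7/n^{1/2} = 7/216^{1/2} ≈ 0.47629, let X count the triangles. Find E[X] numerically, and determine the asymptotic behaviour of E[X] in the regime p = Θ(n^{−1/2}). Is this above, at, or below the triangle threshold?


Number of potential triangles: C(216, 3) = 1656360.
Each occurs with probability p³ ≈ (0.47629)³ ≈ 1.0804719e-01.
By linearity: E[X] = C(216, 3)·p³ ≈ 1656360 · 1.0804719e-01 ≈ 178965.05052.
Since α = 1/2 < 1, p = c/n^{1/2} ≫ 1/n is above the triangle threshold p ~ 1/n. Asymptotically E[X] ~ (c³/6)·n^{3(1−α)} = (7³/6)·n^{1.5} → ∞; triangles are abundant w.h.p.

E[X] ≈ 178965.05052; in regime p = Θ(1/n^{1/2}) E[X] diverges (above the triangle threshold p ~ 1/n).


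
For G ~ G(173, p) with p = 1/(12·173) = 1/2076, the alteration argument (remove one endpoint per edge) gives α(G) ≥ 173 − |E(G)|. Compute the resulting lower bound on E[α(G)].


E[|E(G)|] = C(173, 2)·p = 14878 · (1/2076) = 43/6.
E[α(G)] ≥ n − E[|E(G)|] = 173 − 43/6 = 995/6.
Numerically: ≈ 165.83333.
(This is only a lower bound; the true E[α(G)] may be larger.)

E[α(G)] ≥ 995/6 ≈ 165.83333.


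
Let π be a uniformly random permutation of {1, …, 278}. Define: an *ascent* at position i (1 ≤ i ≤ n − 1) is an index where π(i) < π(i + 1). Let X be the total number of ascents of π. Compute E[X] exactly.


Write X = Σ X_I over i = 1, …, 277, with X_I the indicator of one ascent.
There are 277 indicators.
For each fixed i, the pair (π(i), π(i+1)) is a uniformly random ordered pair of distinct values from {1, …, 278}; by symmetry P[π(i) < π(i+1)] = 1/2.
By linearity: E[X] = 277 · (1/2) = (278 − 1) · (1/2) = 277/2 ≈ 138.500000.

E[X] = 277/2 = 138.500000.


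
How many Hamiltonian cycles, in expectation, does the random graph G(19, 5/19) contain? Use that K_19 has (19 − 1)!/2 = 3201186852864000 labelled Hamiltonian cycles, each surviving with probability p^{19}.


K_19 has (19 − 1)!/2 = 3201186852864000 labelled Hamiltonian cycles.
For each such Hamiltonian cycle H, let X_H = 1 if all 19 edges of H are present in G. Then P[X_H = 1] = p^{19} = (5/19)^{19} = 19073486328125/1978419655660313589123979.
By linearity: E[X] = Σ_H E[X_H] = 3201186852864000 · p^{19} = 3201186852864000 · 19073486328125/1978419655660313589123979 = 61057793671875000000000000000/1978419655660313589123979.
Numerically: E[X] ≈ 30861.9.

E[X] = 3201186852864000 · (5/19)^{19} = 61057793671875000000000000000/1978419655660313589123979 ≈ 30861.9.


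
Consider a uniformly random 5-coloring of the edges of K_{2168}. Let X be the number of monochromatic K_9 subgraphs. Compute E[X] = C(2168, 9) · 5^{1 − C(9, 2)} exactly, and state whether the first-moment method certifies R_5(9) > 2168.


E[X] = C(2168, 9) · 5^{1 − 36} = 2867804175977929537095120 · 5^{−35} = 2867804175977929537095120/2910383045673370361328125.
As a reduced fraction: E[X] = 573560835195585907419024/582076609134674072265625 ≈ 0.9854.
Is E[X] < 1? YES.
Since E[X] < 1, there exists a 5-coloring of K_{2168} with no monochromatic K_9; hence R_5(9) > 2168.

E[X] = 573560835195585907419024/582076609134674072265625 ≈ 0.9854; E[X] < 1, so R_5(9) > 2168.


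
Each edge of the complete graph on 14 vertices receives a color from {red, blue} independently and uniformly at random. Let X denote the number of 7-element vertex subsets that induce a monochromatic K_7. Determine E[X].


Let X = Σ_S X_S over the C(14, 7) = 3432 subsets S of size 7, where X_S = 1 if the K_7 on S is monochromatic.
For a fixed S, the K_7 on S has C(7, 2) = 21 edges. P[all 21 edges red] = (1/2)^21, and likewise for blue, so P[monochromatic] = 2·(1/2)^21 = 2^{1 − 21} = 1/1048576.
By linearity of expectation: E[X] = C(14, 7) · 2^{1 − 21} = 3432 · 1/1048576 = 429/131072.
Numerically: E[X] ≈ 0.003273.

E[X] = C(14,7)·2^(1−C(7,2)) = 429/131072 ≈ 0.003273.


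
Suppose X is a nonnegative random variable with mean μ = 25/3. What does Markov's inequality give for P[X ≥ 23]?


μ = E[X] = 25/3, a = 23.
Markov: P[X ≥ 23] ≤ μ/a = (25/3)/23 = 25/69.
Numerically: ≈ 0.3623.
(Since a = 23 > μ = 8.3333, the bound 25/69 is < 1 and informative.)

P[X ≥ 23] ≤ 25/69 ≈ 0.3623.


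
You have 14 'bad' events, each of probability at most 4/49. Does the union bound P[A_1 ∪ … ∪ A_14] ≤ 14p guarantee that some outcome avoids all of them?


Union bound: P[∪_{i=1}^{14} A_i] ≤ Σ_i P[A_i] ≤ 14·p = 14·(4/49) = 8/7.
Numerically: 8/7 ≈ 1.14286.
Is 8/7 < 1? NO.
Since the bound 8/7 is ≥ 1, the union bound is uninformative here; it does NOT by itself certify existence.

14·p = 8/7 ≈ 1.14286; existence NOT certified by the union bound.


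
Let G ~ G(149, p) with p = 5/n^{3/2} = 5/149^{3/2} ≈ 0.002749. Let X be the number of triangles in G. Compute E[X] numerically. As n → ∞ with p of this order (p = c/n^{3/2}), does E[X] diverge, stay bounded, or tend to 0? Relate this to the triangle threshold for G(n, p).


Number of potential triangles: C(149, 3) = 540274.
Each occurs with probability p³ ≈ (0.002749)³ ≈ 2.077647e-08.
By linearity: E[X] = C(149, 3)·p³ ≈ 540274 · 2.077647e-08 ≈ 0.0112.
Since α = 3/2 > 1, p = c/n^{3/2} = o(1/n) is below the triangle threshold p ~ 1/n. Asymptotically E[X] ~ (c³/6)·n^{3(1−α)} = (5³/6)·n^{-1.5} → 0, so by Markov's inequality G has no triangles w.h.p.

E[X] ≈ 0.0112; in regime p = Θ(1/n^{3/2}) E[X] tends to 0 (below the triangle threshold p ~ 1/n).


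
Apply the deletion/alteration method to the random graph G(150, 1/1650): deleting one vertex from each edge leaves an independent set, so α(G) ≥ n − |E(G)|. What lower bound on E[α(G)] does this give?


E[|E(G)|] = C(150, 2)·p = 11175 · (1/1650) = 149/22.
E[α(G)] ≥ n − E[|E(G)|] = 150 − 149/22 = 3151/22.
Numerically: ≈ 143.227273.
(This is only a lower bound; the true E[α(G)] may be larger.)

E[α(G)] ≥ 3151/22 ≈ 143.227273.


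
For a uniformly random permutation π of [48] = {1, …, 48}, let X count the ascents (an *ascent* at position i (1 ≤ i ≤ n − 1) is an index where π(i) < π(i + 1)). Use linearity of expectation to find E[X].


Write X = Σ X_I over i = 1, …, 47, with X_I the indicator of one ascent.
There are 47 indicators.
For each fixed i, the pair (π(i), π(i+1)) is a uniformly random ordered pair of distinct values from {1, …, 48}; by symmetry P[π(i) < π(i+1)] = 1/2.
By linearity: E[X] = 47 · (1/2) = (48 − 1) · (1/2) = 47/2 ≈ 23.5000.

E[X] = 47/2 = 23.5000.


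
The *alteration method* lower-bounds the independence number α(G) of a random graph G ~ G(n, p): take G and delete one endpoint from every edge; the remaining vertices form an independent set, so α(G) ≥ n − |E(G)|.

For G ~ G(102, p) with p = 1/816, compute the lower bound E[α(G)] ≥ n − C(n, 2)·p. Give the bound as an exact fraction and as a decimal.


E[|E(G)|] = C(102, 2)·p = 5151 · (1/816) = 101/16.
E[α(G)] ≥ n − E[|E(G)|] = 102 − 101/16 = 1531/16.
Numerically: ≈ 95.688.
(This is only a lower bound; the true E[α(G)] may be larger.)

E[α(G)] ≥ 1531/16 ≈ 95.688.


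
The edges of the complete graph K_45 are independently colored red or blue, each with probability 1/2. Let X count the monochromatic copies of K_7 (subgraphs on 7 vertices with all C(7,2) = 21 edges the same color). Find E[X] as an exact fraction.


Let X = Σ_S X_S over the C(45, 7) = 45379620 subsets S of size 7, where X_S = 1 if the K_7 on S is monochromatic.
For a fixed S, the K_7 on S has C(7, 2) = 21 edges. P[all 21 edges red] = (1/2)^21, and likewise for blue, so P[monochromatic] = 2·(1/2)^21 = 2^{1 − 21} = 1/1048576.
By linearity: E[X] = C(45, 7) · 2^{1 − 21} = 45379620 · 1/1048576 = 11344905/262144.
Numerically: E[X] ≈ 43.277378.

E[X] = C(45,7)·2^(1−C(7,2)) = 11344905/262144 ≈ 43.277378.


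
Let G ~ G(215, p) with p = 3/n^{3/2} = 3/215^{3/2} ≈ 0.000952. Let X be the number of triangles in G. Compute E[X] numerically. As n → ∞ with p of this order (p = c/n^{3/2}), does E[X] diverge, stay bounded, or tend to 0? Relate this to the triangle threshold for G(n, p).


Number of potential triangles: C(215, 3) = 1633355.
Each occurs with probability p³ ≈ (0.000952)³ ≈ 8.61769e-10.
By linearity: E[X] = C(215, 3)·p³ ≈ 1633355 · 8.61769e-10 ≈ 0.001.
Since α = 3/2 > 1, p = c/n^{3/2} = o(1/n) is below the triangle threshold p ~ 1/n. Asymptotically E[X] ~ (c³/6)·n^{3(1−α)} = (3³/6)·n^{-1.5} → 0, so by Markov's inequality G has no triangles w.h.p.

E[X] ≈ 0.001; in regime p = Θ(1/n^{3/2}) E[X] tends to 0 (below the triangle threshold p ~ 1/n).


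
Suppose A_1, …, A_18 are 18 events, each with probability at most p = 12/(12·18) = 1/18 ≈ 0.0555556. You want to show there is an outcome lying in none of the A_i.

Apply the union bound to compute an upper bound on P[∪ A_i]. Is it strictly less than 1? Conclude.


Union bound: P[∪_{i=1}^{18} A_i] ≤ Σ_i P[A_i] ≤ 18·p = 18·(1/18) = 1.
Numerically: 1 ≈ 1.0000000.
Is 1 < 1? NO.
Since the bound 1 is ≥ 1, the union bound is uninformative here; it does NOT by itself certify existence.

18·p = 1 ≈ 1.0000000; existence NOT certified by the union bound.


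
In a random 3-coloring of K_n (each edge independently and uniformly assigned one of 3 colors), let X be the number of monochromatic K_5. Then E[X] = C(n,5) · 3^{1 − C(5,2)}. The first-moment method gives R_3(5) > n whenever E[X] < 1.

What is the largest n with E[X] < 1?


We need C(n, 5) · 3^{1 − 10} < 1, i.e. C(n, 5) < 3^{10 − 1} = 19683.
Check values of n near the boundary:
  n = 15: C(15, 5) = 3003; 3003 < 19683? YES
  n = 16: C(16, 5) = 4368; 4368 < 19683? YES
  n = 17: C(17, 5) = 6188; 6188 < 19683? YES
  n = 18: C(18, 5) = 8568; 8568 < 19683? YES
  n = 19: C(19, 5) = 11628; 11628 < 19683? YES
  n = 20: C(20, 5) = 15504; 15504 < 19683? YES
  n = 21: C(21, 5) = 20349; 20349 < 19683? NO
  n = 22: C(22, 5) = 26334; 26334 < 19683? NO
The largest n with C(n, 5) < 19683 is n = 20 (where E[X] = 5168/6561 ≈ 0.788). Hence R_3(5) > 20, i.e. R_3(5) ≥ 21.

Largest n = 20; hence R_3(5) > 20.


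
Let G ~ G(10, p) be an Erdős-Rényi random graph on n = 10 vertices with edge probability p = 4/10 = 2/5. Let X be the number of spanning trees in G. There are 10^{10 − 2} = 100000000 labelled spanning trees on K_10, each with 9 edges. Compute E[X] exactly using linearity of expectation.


K_10 has 10^{10 − 2} = 100000000 labelled spanning trees.
For each such spanning tree H, let X_H = 1 if all 9 edges of H are present in G. Then P[X_H = 1] = p^{9} = (2/5)^{9} = 512/1953125.
By linearity: E[X] = Σ_H E[X_H] = 100000000 · p^{9} = 100000000 · 512/1953125 = 131072/5.
Numerically: E[X] ≈ 2.621e+04.

E[X] = 100000000 · (2/5)^{9} = 131072/5 ≈ 2.621e+04.


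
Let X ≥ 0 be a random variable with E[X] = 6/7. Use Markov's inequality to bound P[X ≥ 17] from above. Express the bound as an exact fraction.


μ = E[X] = 6/7, a = 17.
Markov: P[X ≥ 17] ≤ μ/a = (6/7)/17 = 6/119.
Numerically: ≈ 0.050420.
(Since a = 17 > μ = 0.857143, the bound 6/119 is < 1 and informative.)

P[X ≥ 17] ≤ 6/119 ≈ 0.050420.


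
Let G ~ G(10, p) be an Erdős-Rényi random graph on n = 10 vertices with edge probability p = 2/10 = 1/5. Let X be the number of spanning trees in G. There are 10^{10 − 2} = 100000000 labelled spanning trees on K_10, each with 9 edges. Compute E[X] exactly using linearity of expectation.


K_10 has 10^{10 − 2} = 100000000 labelled spanning trees.
For each such spanning tree H, let X_H = 1 if all 9 edges of H are present in G. Then P[X_H = 1] = p^{9} = (1/5)^{9} = 1/1953125.
By linearity: E[X] = Σ_H E[X_H] = 100000000 · p^{9} = 100000000 · 1/1953125 = 256/5.
Numerically: E[X] ≈ 51.2.

E[X] = 100000000 · (1/5)^{9} = 256/5 ≈ 51.2.


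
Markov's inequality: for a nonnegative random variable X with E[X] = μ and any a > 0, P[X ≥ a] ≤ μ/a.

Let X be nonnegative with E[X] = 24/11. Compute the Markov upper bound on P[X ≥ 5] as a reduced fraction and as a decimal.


μ = E[X] = 24/11, a = 5.
Markov: P[X ≥ 5] ≤ μ/a = (24/11)/5 = 24/55.
Numerically: ≈ 0.43636.
(Since a = 5 > μ = 2.18182, the bound 24/55 is < 1 and informative.)

P[X ≥ 5] ≤ 24/55 ≈ 0.43636.


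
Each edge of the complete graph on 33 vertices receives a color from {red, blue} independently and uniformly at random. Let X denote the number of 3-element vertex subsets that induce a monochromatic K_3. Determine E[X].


Let X = Σ_S X_S over the C(33, 3) = 5456 subsets S of size 3, where X_S = 1 if the K_3 on S is monochromatic.
For a fixed S, the K_3 on S has C(3, 2) = 3 edges. P[all 3 edges red] = (1/2)^3, and likewise for blue, so P[monochromatic] = 2·(1/2)^3 = 2^{1 − 3} = 1/4.
By linearity of expectation: E[X] = C(33, 3) · 2^{1 − 3} = 5456 · 1/4 = 1364.
Numerically: E[X] ≈ 1364.000000.

E[X] = C(33,3)·2^(1−C(3,2)) = 1364 ≈ 1364.000000.


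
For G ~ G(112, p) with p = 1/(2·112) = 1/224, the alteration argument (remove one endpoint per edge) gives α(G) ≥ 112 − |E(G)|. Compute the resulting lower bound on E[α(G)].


E[|E(G)|] = C(112, 2)·p = 6216 · (1/224) = 111/4.
E[α(G)] ≥ n − E[|E(G)|] = 112 − 111/4 = 337/4.
Numerically: ≈ 84.25000.
(This is only a lower bound; the true E[α(G)] may be larger.)

E[α(G)] ≥ 337/4 ≈ 84.25000.


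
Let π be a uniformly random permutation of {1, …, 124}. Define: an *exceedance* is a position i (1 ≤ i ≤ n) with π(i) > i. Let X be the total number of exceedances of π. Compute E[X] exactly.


Write X = Σ_{i=1}^{124} X_i, where X_i = 1_{π(i) > i}.
For each fixed i, π(i) is uniform over {1, …, 124} (marginal of a uniform permutation), so P[π(i) > i] = (n − i)/n. Summing: Σ_{i=1}^{124} (n − i)/n = (0 + 1 + … + 123)/124 = 124(124 − 1)/(2·124) = (124 − 1)/2.
Hence E[X] = Σ_{i=1}^{124} (124 − i)/124 = 123/2 ≈ 61.5000.

E[X] = 123/2 = 61.5000.


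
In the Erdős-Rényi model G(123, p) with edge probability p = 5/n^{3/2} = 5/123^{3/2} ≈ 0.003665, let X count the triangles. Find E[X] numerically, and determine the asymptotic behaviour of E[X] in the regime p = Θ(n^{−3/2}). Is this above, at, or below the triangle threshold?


Number of potential triangles: C(123, 3) = 302621.
Each occurs with probability p³ ≈ (0.003665)³ ≈ 4.924215e-08.
By linearity: E[X] = C(123, 3)·p³ ≈ 302621 · 4.924215e-08 ≈ 0.0149.
Since α = 3/2 > 1, p = c/n^{3/2} = o(1/n) is below the triangle threshold p ~ 1/n. Asymptotically E[X] ~ (c³/6)·n^{3(1−α)} = (5³/6)·n^{-1.5} → 0, so by Markov's inequality G has no triangles w.h.p.

E[X] ≈ 0.0149; in regime p = Θ(1/n^{3/2}) E[X] tends to 0 (below the triangle threshold p ~ 1/n).


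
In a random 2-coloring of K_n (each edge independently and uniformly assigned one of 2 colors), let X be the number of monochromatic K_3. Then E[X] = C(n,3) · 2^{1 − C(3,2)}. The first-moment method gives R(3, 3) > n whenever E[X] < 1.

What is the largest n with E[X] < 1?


We need C(n, 3) · 2^{1 − 3} < 1, i.e. C(n, 3) < 2^{3 − 1} = 4.
Check values of n near the boundary:
  n = 3: C(3, 3) = 1; 1 < 4? YES
  n = 4: C(4, 3) = 4; 4 < 4? NO
The largest n with C(n, 3) < 4 is n = 3 (where E[X] = 1/4 ≈ 0.25000). Hence R(3, 3) > 3, i.e. R(3, 3) ≥ 4.

Largest n = 3; hence R(3, 3) > 3.


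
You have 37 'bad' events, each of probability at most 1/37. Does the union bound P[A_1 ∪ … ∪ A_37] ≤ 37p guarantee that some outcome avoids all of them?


Union bound: P[∪_{i=1}^{37} A_i] ≤ Σ_i P[A_i] ≤ 37·p = 37·(1/37) = 1.
Numerically: 1 ≈ 1.0000.
Is 1 < 1? NO.
Since the bound 1 is ≥ 1, the union bound is uninformative here; it does NOT by itself certify existence.

37·p = 1 ≈ 1.0000; existence NOT certified by the union bound.


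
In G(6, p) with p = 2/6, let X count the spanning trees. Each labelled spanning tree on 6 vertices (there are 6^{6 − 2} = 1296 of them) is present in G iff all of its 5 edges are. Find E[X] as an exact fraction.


K_6 has 6^{6 − 2} = 1296 labelled spanning trees.
For each such spanning tree H, let X_H = 1 if all 5 edges of H are present in G. Then P[X_H = 1] = p^{5} = (1/3)^{5} = 1/243.
Summing the indicators: E[X] = Σ_H E[X_H] = 1296 · p^{5} = 1296 · 1/243 = 16/3.
Numerically: E[X] ≈ 5.3333.

E[X] = 1296 · (1/3)^{5} = 16/3 ≈ 5.3333.


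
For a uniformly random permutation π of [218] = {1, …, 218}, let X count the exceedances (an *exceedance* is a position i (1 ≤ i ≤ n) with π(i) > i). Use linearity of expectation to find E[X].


Write X = Σ_{i=1}^{218} X_i, where X_i = 1_{π(i) > i}.
For each fixed i, π(i) is uniform over {1, …, 218} (marginal of a uniform permutation), so P[π(i) > i] = (n − i)/n. Summing: Σ_{i=1}^{218} (n − i)/n = (0 + 1 + … + 217)/218 = 218(218 − 1)/(2·218) = (218 − 1)/2.
Hence E[X] = Σ_{i=1}^{218} (218 − i)/218 = 217/2 ≈ 108.50000.

E[X] = 217/2 = 108.50000.


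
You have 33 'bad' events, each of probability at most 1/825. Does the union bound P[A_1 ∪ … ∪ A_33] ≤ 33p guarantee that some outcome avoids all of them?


Union bound: P[∪_{i=1}^{33} A_i] ≤ Σ_i P[A_i] ≤ 33·p = 33·(1/825) = 1/25.
Numerically: 1/25 ≈ 0.040.
Is 1/25 < 1? YES.
Since P[∪ A_i] ≤ 1/25 < 1, the complement has P[∩ A_i^c] ≥ 1 − 1/25 = 24/25 > 0, so some outcome avoids every A_i.

33·p = 1/25 ≈ 0.040; existence CERTIFIED by the union bound.


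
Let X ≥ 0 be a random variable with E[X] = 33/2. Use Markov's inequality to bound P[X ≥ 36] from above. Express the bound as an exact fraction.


μ = E[X] = 33/2, a = 36.
Markov: P[X ≥ 36] ≤ μ/a = (33/2)/36 = 11/24.
Numerically: ≈ 0.45833.
(Since a = 36 > μ = 16.50000, the bound 11/24 is < 1 and informative.)

P[X ≥ 36] ≤ 11/24 ≈ 0.45833.


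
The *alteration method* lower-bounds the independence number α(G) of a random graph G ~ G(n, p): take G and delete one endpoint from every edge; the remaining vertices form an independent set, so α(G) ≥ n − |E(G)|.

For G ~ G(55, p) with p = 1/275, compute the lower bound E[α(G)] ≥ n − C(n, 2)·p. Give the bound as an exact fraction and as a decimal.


E[|E(G)|] = C(55, 2)·p = 1485 · (1/275) = 27/5.
E[α(G)] ≥ n − E[|E(G)|] = 55 − 27/5 = 248/5.
Numerically: ≈ 49.600.
(This is only a lower bound; the true E[α(G)] may be larger.)

E[α(G)] ≥ 248/5 ≈ 49.600.


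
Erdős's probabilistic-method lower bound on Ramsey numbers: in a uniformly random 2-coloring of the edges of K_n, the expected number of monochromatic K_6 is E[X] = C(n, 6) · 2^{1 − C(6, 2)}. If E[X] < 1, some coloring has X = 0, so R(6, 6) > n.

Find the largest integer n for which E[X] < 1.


We need C(n, 6) · 2^{1 − 15} < 1, i.e. C(n, 6) < 2^{15 − 1} = 16384.
Check values of n near the boundary:
  n = 12: C(12, 6) = 924; 924 < 16384? YES
  n = 13: C(13, 6) = 1716; 1716 < 16384? YES
  n = 14: C(14, 6) = 3003; 3003 < 16384? YES
  n = 15: C(15, 6) = 5005; 5005 < 16384? YES
  n = 16: C(16, 6) = 8008; 8008 < 16384? YES
  n = 17: C(17, 6) = 12376; 12376 < 16384? YES
  n = 18: C(18, 6) = 18564; 18564 < 16384? NO
  n = 19: C(19, 6) = 27132; 27132 < 16384? NO
  n = 20: C(20, 6) = 38760; 38760 < 16384? NO
The largest n with C(n, 6) < 16384 is n = 17 (where E[X] = 1547/2048 ≈ 0.7554). Hence R(6, 6) > 17, i.e. R(6, 6) ≥ 18.

Largest n = 17; hence R(6, 6) > 17.


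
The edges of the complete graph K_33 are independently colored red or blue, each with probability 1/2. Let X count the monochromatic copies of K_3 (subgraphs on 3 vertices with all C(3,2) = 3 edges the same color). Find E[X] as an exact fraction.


Let X = Σ_S X_S over the C(33, 3) = 5456 subsets S of size 3, where X_S = 1 if the K_3 on S is monochromatic.
For a fixed S, the K_3 on S has C(3, 2) = 3 edges. P[all 3 edges red] = (1/2)^3, and likewise for blue, so P[monochromatic] = 2·(1/2)^3 = 2^{1 − 3} = 1/4.
By linearity: E[X] = C(33, 3) · 2^{1 − 3} = 5456 · 1/4 = 1364.
Numerically: E[X] ≈ 1364.00000.

E[X] = C(33,3)·2^(1−C(3,2)) = 1364 ≈ 1364.00000.


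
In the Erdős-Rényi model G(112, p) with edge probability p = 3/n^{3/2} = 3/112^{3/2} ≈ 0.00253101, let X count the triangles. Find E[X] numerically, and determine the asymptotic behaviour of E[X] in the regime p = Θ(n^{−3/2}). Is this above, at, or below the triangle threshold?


Number of potential triangles: C(112, 3) = 227920.
Each occurs with probability p³ ≈ (0.00253101)³ ≈ 1.62137198e-08.
By linearity: E[X] = C(112, 3)·p³ ≈ 227920 · 1.62137198e-08 ≈ 0.003695.
Since α = 3/2 > 1, p = c/n^{3/2} = o(1/n) is below the triangle threshold p ~ 1/n. Asymptotically E[X] ~ (c³/6)·n^{3(1−α)} = (3³/6)·n^{-1.5} → 0, so by Markov's inequality G has no triangles w.h.p.

E[X] ≈ 0.003695; in regime p = Θ(1/n^{3/2}) E[X] tends to 0 (below the triangle threshold p ~ 1/n).


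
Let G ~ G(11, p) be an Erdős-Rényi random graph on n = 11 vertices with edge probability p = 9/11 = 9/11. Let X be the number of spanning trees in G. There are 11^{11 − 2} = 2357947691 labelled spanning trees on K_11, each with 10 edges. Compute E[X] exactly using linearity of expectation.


K_11 has 11^{11 − 2} = 2357947691 labelled spanning trees.
For each such spanning tree H, let X_H = 1 if all 10 edges of H are present in G. Then P[X_H = 1] = p^{10} = (9/11)^{10} = 3486784401/25937424601.
By linearity of expectation: E[X] = Σ_H E[X_H] = 2357947691 · p^{10} = 2357947691 · 3486784401/25937424601 = 3486784401/11.
Numerically: E[X] ≈ 3.17e+08.

E[X] = 2357947691 · (9/11)^{10} = 3486784401/11 ≈ 3.17e+08.


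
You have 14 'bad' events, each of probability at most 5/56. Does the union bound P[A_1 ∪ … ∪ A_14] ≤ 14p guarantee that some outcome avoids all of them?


Union bound: P[∪_{i=1}^{14} A_i] ≤ Σ_i P[A_i] ≤ 14·p = 14·(5/56) = 5/4.
Numerically: 5/4 ≈ 1.2500.
Is 5/4 < 1? NO.
Since the bound 5/4 is ≥ 1, the union bound is uninformative here; it does NOT by itself certify existence.

14·p = 5/4 ≈ 1.2500; existence NOT certified by the union bound.


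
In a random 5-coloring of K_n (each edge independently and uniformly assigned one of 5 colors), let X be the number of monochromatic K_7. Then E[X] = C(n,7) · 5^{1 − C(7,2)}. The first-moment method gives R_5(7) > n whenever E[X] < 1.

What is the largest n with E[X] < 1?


We need C(n, 7) · 5^{1 − 21} < 1, i.e. C(n, 7) < 5^{21 − 1} = 95367431640625.
Check values of n near the boundary:
  n = 333: C(333, 7) = 84549532139028; 84549532139028 < 95367431640625? YES
  n = 334: C(334, 7) = 86359460961576; 86359460961576 < 95367431640625? YES
  n = 335: C(335, 7) = 88202498238195; 88202498238195 < 95367431640625? YES
  n = 336: C(336, 7) = 90079147136880; 90079147136880 < 95367431640625? YES
  n = 337: C(337, 7) = 91989916924632; 91989916924632 < 95367431640625? YES
  n = 338: C(338, 7) = 93935323022736; 93935323022736 < 95367431640625? YES
  n = 339: C(339, 7) = 95915887062372; 95915887062372 < 95367431640625? NO
The largest n with C(n, 7) < 95367431640625 is n = 338 (where E[X] = 93935323022736/95367431640625 ≈ 0.98498). Hence R_5(7) > 338, i.e. R_5(7) ≥ 339.

Largest n = 338; hence R_5(7) > 338.


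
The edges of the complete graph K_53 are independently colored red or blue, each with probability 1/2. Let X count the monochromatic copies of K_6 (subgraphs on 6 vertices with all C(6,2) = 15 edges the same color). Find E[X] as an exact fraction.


Let X = Σ_S X_S over the C(53, 6) = 22957480 subsets S of size 6, where X_S = 1 if the K_6 on S is monochromatic.
For a fixed S, the K_6 on S has C(6, 2) = 15 edges. P[all 15 edges red] = (1/2)^15, and likewise for blue, so P[monochromatic] = 2·(1/2)^15 = 2^{1 − 15} = 1/16384.
By linearity of expectation: E[X] = C(53, 6) · 2^{1 − 15} = 22957480 · 1/16384 = 2869685/2048.
Numerically: E[X] ≈ 1401.2134.

E[X] = C(53,6)·2^(1−C(6,2)) = 2869685/2048 ≈ 1401.2134.


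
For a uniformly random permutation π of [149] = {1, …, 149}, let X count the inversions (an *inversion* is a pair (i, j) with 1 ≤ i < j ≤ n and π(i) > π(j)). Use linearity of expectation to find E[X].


Write X = Σ X_I over the C(149, 2) = 11026 pairs i < j, with X_I the indicator of one inversion.
There are 11026 indicators.
For each fixed pair i < j, the values π(i) and π(j) are two distinct elements of {1, …, 149} in uniformly random order; by symmetry P[π(i) > π(j)] = 1/2.
By linearity: E[X] = 11026 · (1/2) = C(149, 2) · (1/2) = 11026/2 = 5513 ≈ 5513.0000.

E[X] = 5513 = 5513.0000.


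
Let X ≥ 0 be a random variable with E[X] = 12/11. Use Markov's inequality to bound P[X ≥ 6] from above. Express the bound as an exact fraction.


μ = E[X] = 12/11, a = 6.
Markov: P[X ≥ 6] ≤ μ/a = (12/11)/6 = 2/11.
Numerically: ≈ 0.1818.
(Since a = 6 > μ = 1.0909, the bound 2/11 is < 1 and informative.)

P[X ≥ 6] ≤ 2/11 ≈ 0.1818.


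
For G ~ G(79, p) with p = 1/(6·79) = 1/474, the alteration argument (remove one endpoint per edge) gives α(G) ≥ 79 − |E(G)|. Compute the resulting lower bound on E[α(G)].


E[|E(G)|] = C(79, 2)·p = 3081 · (1/474) = 13/2.
E[α(G)] ≥ n − E[|E(G)|] = 79 − 13/2 = 145/2.
Numerically: ≈ 72.500000.
(This is only a lower bound; the true E[α(G)] may be larger.)

E[α(G)] ≥ 145/2 ≈ 72.500000.


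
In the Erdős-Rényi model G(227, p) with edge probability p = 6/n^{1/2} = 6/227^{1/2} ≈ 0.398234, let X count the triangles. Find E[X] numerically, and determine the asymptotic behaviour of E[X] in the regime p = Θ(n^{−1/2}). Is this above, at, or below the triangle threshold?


Number of potential triangles: C(227, 3) = 1923825.
Each occurs with probability p³ ≈ (0.398234)³ ≈ 6.31560508e-02.
By linearity: E[X] = C(227, 3)·p³ ≈ 1923825 · 6.31560508e-02 ≈ 121501.189421.
Since α = 1/2 < 1, p = c/n^{1/2} ≫ 1/n is above the triangle threshold p ~ 1/n. Asymptotically E[X] ~ (c³/6)·n^{3(1−α)} = (6³/6)·n^{1.5} → ∞; triangles are abundant w.h.p.

E[X] ≈ 121501.189421; in regime p = Θ(1/n^{1/2}) E[X] diverges (above the triangle threshold p ~ 1/n).
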